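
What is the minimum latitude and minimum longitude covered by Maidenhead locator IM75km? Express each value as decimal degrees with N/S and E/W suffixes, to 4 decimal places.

35.5000° N, 5.1667° W

Field I=8, M=12: +8·20° lon, +12·10° lat → SW at lon -20°, lat 30°.
Square 7, 5: +7·2° lon, +5·1° lat → SW at lon -6°, lat 35°.
Subsquare k=10, m=12: +10·0.0833333° lon, +12·0.0416667° lat → SW at lon -5.16667°, lat 35.5°.
latitude 35.5000° N, longitude 5.1667° W.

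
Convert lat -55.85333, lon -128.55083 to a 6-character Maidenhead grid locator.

CD54rd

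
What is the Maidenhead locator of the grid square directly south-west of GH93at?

GH83xs

Longitude subsquare a = 0; −1 → -1, wraps to 23 = x, carry into square.
Longitude square 9; −1 → 8.
Latitude subsquare t = 19; −1 → 18 = s.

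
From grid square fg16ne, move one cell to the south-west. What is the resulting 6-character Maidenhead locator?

Longitude subsquare n = 13; −1 → 12 = m.
Latitude subsquare e = 4; −1 → 3 = d.

FG16md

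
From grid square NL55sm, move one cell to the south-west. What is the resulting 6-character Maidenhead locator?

NL55rl

Longitude subsquare s = 18; −1 → 17 = r.
Latitude subsquare m = 12; −1 → 11 = l.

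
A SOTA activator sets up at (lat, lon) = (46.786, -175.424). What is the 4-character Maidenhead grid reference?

AN26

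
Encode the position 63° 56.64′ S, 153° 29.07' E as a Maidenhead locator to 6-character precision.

Shift to the Maidenhead origin (180°W, 90°S): lon 333.4845, lat 26.0560.
Field: 333.4845/20 → 16 → Q, 26.0560/10 → 2 → C; chars QC.
Square: 13.4845/2 → 6, 6.0560/1 → 6; chars 66.
Subsquare: 1.4845/0.0833333 → 17 → r, 0.0560/0.0416667 → 1 → b; chars rb.

QC66rb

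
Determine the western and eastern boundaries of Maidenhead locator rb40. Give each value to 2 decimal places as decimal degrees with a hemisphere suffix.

168.00° E, 170.00° E

Field R=17, B=1: +17·20° lon, +1·10° lat → SW at lon 160°, lat -80°.
Square 4, 0: +4·2° lon, +0·1° lat → SW at lon 168°, lat -80°.
Cell spans 2° lon × 1° lat.
west 168.00° E, east 170.00° E.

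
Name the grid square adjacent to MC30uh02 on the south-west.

MC30th91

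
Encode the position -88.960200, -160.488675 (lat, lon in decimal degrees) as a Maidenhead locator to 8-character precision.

Offset from 180°W / 90°S: lon 19.51132°, lat 1.03980°.
Field: 19.51132/20 → 0 → A, 1.03980/10 → 0 → A; chars AA.
Square: 19.51132/2 → 9, 1.03980/1 → 1; chars 91.
Subsquare: 1.51132/0.0833333 → 18 → s, 0.03980/0.0416667 → 0 → a; chars sa.
Extended square: 0.01132/0.00833333 → 1, 0.03980/0.00416667 → 9; chars 19.

AA91sa19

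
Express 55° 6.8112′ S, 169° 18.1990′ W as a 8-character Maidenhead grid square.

AD54iv32

Offset from 180°W / 90°S: lon 10.69668°, lat 34.88648°.
Field: lon ⌊10.69668/20⌋ = 0 → A; lat ⌊34.88648/10⌋ = 3 → D.
Square: lon ⌊10.69668/2⌋ = 5; lat ⌊4.88648/1⌋ = 4.
Subsquare: lon ⌊0.69668/0.0833333⌋ = 8 → i; lat ⌊0.88648/0.0416667⌋ = 21 → v.
Extended square: lon ⌊0.03002/0.00833333⌋ = 3; lat ⌊0.01148/0.00416667⌋ = 2.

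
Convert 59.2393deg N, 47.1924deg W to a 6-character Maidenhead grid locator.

Shift to the Maidenhead origin (180°W, 90°S): lon 132.8076, lat 149.2393.
Field (20°×10°, letters A–R): lon ⌊132.8076/20⌋ = 6 → G; lat ⌊149.2393/10⌋ = 14 → O.
Square (2°×1°, digits 0–9): lon ⌊12.8076/2⌋ = 6; lat ⌊9.2393/1⌋ = 9.
Subsquare (5′×2.5′, letters a–x): lon ⌊0.8076/0.0833333⌋ = 9 → j; lat ⌊0.2393/0.0416667⌋ = 5 → f.

GO69jf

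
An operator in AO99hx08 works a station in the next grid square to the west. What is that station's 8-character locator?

AO99gx98

Longitude extended square 0; −1 → -1, wraps to 9, carry into subsquare.
Longitude subsquare h = 7; −1 → 6 = g.
The latitude characters are unchanged.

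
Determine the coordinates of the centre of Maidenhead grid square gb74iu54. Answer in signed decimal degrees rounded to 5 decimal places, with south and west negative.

Field G=6, B=1: +6·20° lon, +1·10° lat → SW at lon -60°, lat -80°.
Square 7, 4: +7·2° lon, +4·1° lat → SW at lon -46°, lat -76°.
Subsquare i=8, u=20: +8·0.0833333° lon, +20·0.0416667° lat → SW at lon -45.3333°, lat -75.1667°.
Extended square 5, 4: +5·0.00833333° lon, +4·0.00416667° lat → SW at lon -45.2917°, lat -75.15°.
Cell spans 0.00833333° lon × 0.00416667° lat. Centre is SW corner plus half of each.
latitude -75.14792, longitude -45.28750.

-75.14792, -45.28750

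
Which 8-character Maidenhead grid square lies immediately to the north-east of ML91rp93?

ML91sp04

Longitude extended square 9; +1 → 10, wraps to 0, carry into subsquare.
Longitude subsquare r = 17; +1 → 18 = s.
Latitude extended square 3; +1 → 4.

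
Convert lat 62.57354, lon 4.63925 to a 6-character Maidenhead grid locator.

JP22hn

Shift to the Maidenhead origin (180°W, 90°S): lon 184.6393, lat 152.5735.
Field (20°×10°, letters A–R): 184.6393/20 → 9 → J, 152.5735/10 → 15 → P; chars JP.
Square (2°×1°, digits 0–9): 4.6393/2 → 2, 2.5735/1 → 2; chars 22.
Subsquare (5′×2.5′, letters a–x): 0.6393/0.0833333 → 7 → h, 0.5735/0.0416667 → 13 → n; chars hn.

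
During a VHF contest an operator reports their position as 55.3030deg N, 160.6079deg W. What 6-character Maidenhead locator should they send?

AO95qh

Add 180° to longitude and 90° to latitude: 19.3921, 145.3030.
Field: 19.3921/20 → 0 → A, 145.3030/10 → 14 → O; chars AO.
Square: 19.3921/2 → 9, 5.3030/1 → 5; chars 95.
Subsquare: 1.3921/0.0833333 → 16 → q, 0.3030/0.0416667 → 7 → h; chars qh.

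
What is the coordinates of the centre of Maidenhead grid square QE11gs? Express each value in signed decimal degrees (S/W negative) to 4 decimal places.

-48.2292, 142.5417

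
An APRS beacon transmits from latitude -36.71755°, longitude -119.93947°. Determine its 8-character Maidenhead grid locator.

DF03ag77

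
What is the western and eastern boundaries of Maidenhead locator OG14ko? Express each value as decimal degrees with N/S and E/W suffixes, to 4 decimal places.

Field O=14, G=6: +14·20° lon, +6·10° lat → SW at lon 100°, lat -30°.
Square 1, 4: +1·2° lon, +4·1° lat → SW at lon 102°, lat -26°.
Subsquare k=10, o=14: +10·0.0833333° lon, +14·0.0416667° lat → SW at lon 102.833°, lat -25.4167°.
Cell spans 0.0833333° lon × 0.0416667° lat.
west 102.8333° E, east 102.9167° E.

102.8333° E, 102.9167° E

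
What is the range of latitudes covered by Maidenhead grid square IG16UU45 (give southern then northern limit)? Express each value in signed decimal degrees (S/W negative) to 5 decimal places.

-23.14583, -23.14167

Field I=8, G=6: +8·20° lon, +6·10° lat → SW at lon -20°, lat -30°.
Square 1, 6: +1·2° lon, +6·1° lat → SW at lon -18°, lat -24°.
Subsquare u=20, u=20: +20·0.0833333° lon, +20·0.0416667° lat → SW at lon -16.3333°, lat -23.1667°.
Extended square 4, 5: +4·0.00833333° lon, +5·0.00416667° lat → SW at lon -16.3°, lat -23.1458°.
Cell spans 0.00833333° lon × 0.00416667° lat.
south -23.14583, north -23.14167.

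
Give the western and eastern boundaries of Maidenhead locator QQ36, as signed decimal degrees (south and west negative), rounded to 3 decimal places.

146.000, 148.000

Field Q=16, Q=16: +16·20° lon, +16·10° lat → SW at lon 140°, lat 70°.
Square 3, 6: +3·2° lon, +6·1° lat → SW at lon 146°, lat 76°.
Cell spans 2° lon × 1° lat.
west 146.000, east 148.000.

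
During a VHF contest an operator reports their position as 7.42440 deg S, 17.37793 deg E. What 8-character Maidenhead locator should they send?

JI82qn58

Offset from 180°W / 90°S: lon 197.37793°, lat 82.57560°.
Field (20°×10°, letters A–R): lon ⌊197.37793/20⌋ = 9 → J; lat ⌊82.57560/10⌋ = 8 → I.
Square (2°×1°, digits 0–9): lon ⌊17.37793/2⌋ = 8; lat ⌊2.57560/1⌋ = 2.
Subsquare (5′×2.5′, letters a–x): lon ⌊1.37793/0.0833333⌋ = 16 → q; lat ⌊0.57560/0.0416667⌋ = 13 → n.
Extended square (30″×15″, digits 0–9): lon ⌊0.04460/0.00833333⌋ = 5; lat ⌊0.03393/0.00416667⌋ = 8.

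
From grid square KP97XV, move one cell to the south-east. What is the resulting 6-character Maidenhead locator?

LP07au

Longitude subsquare x = 23; +1 → 24, wraps to 0 = a, carry into square.
Longitude square 9; +1 → 10, wraps to 0, carry into field.
Longitude field K = 10; +1 → 11 = L.
Latitude subsquare v = 21; −1 → 20 = u.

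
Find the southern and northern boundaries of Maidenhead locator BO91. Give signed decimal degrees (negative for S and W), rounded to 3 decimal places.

51.000, 52.000

Field B=1, O=14: +1·20° lon, +14·10° lat → SW at lon -160°, lat 50°.
Square 9, 1: +9·2° lon, +1·1° lat → SW at lon -142°, lat 51°.
Cell spans 2° lon × 1° lat.
south 51.000, north 52.000.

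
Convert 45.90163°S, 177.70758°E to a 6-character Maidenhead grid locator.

RE84uc

Offset from 180°W / 90°S: lon 357.7076°, lat 44.0984°.
Field (20°×10°, letters A–R): 357.7076/20 → 17 → R, 44.0984/10 → 4 → E; chars RE.
Square (2°×1°, digits 0–9): 17.7076/2 → 8, 4.0984/1 → 4; chars 84.
Subsquare (5′×2.5′, letters a–x): 1.7076/0.0833333 → 20 → u, 0.0984/0.0416667 → 2 → c; chars uc.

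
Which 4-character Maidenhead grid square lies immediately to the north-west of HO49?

HP30

Longitude square 4; −1 → 3.
Latitude square 9; +1 → 10, wraps to 0, carry into field.
Latitude field O = 14; +1 → 15 = P.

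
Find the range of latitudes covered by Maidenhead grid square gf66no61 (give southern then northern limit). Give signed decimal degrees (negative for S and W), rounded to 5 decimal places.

Field G=6, F=5: +6·20° lon, +5·10° lat → SW at lon -60°, lat -40°.
Square 6, 6: +6·2° lon, +6·1° lat → SW at lon -48°, lat -34°.
Subsquare n=13, o=14: +13·0.0833333° lon, +14·0.0416667° lat → SW at lon -46.9167°, lat -33.4167°.
Extended square 6, 1: +6·0.00833333° lon, +1·0.00416667° lat → SW at lon -46.8667°, lat -33.4125°.
Cell spans 0.00833333° lon × 0.00416667° lat.
south -33.41250, north -33.40833.

-33.41250, -33.40833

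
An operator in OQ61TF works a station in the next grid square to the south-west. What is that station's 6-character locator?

OQ61se

Longitude subsquare t = 19; −1 → 18 = s.
Latitude subsquare f = 5; −1 → 4 = e.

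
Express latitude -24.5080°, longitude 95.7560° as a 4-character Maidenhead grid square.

Shift to the Maidenhead origin (180°W, 90°S): lon 275.76, lat 65.49.
Field: lon ⌊275.76/20⌋ = 13 → N; lat ⌊65.49/10⌋ = 6 → G.
Square: lon ⌊15.76/2⌋ = 7; lat ⌊5.49/1⌋ = 5.

NG75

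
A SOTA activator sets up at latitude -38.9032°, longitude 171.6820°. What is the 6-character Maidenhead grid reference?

RF51uc

Offset from 180°W / 90°S: lon 351.6820°, lat 51.0968°.
Field: 351.6820/20 → 17 → R, 51.0968/10 → 5 → F; chars RF.
Square: 11.6820/2 → 5, 1.0968/1 → 1; chars 51.
Subsquare: 1.6820/0.0833333 → 20 → u, 0.0968/0.0416667 → 2 → c; chars uc.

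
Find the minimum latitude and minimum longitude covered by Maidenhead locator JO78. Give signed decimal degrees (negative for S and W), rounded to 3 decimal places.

58.000, 14.000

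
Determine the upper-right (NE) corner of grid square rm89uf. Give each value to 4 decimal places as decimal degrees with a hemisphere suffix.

39.2500° N, 177.7500° E

Field R=17, M=12: +17·20° lon, +12·10° lat → SW at lon 160°, lat 30°.
Square 8, 9: +8·2° lon, +9·1° lat → SW at lon 176°, lat 39°.
Subsquare u=20, f=5: +20·0.0833333° lon, +5·0.0416667° lat → SW at lon 177.667°, lat 39.2083°.
Cell spans 0.0833333° lon × 0.0416667° lat. NE corner is SW corner plus one full cell.
latitude 39.2500° N, longitude 177.7500° E.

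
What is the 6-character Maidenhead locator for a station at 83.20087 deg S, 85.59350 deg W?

Offset from 180°W / 90°S: lon 94.4065°, lat 6.7991°.
Field (20°×10°, letters A–R): lon ⌊94.4065/20⌋ = 4 → E; lat ⌊6.7991/10⌋ = 0 → A.
Square (2°×1°, digits 0–9): lon ⌊14.4065/2⌋ = 7; lat ⌊6.7991/1⌋ = 6.
Subsquare (5′×2.5′, letters a–x): lon ⌊0.4065/0.0833333⌋ = 4 → e; lat ⌊0.7991/0.0416667⌋ = 19 → t.

EA76et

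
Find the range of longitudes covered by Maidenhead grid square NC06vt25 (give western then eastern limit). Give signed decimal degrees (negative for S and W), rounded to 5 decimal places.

81.76667, 81.77500

Field N=13, C=2: +13·20° lon, +2·10° lat → SW at lon 80°, lat -70°.
Square 0, 6: +0·2° lon, +6·1° lat → SW at lon 80°, lat -64°.
Subsquare v=21, t=19: +21·0.0833333° lon, +19·0.0416667° lat → SW at lon 81.75°, lat -63.2083°.
Extended square 2, 5: +2·0.00833333° lon, +5·0.00416667° lat → SW at lon 81.7667°, lat -63.1875°.
Cell spans 0.00833333° lon × 0.00416667° lat.
west 81.76667, east 81.77500.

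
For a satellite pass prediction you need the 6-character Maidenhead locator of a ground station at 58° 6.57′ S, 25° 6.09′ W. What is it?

HD71kv

Shift to the Maidenhead origin (180°W, 90°S): lon 154.8985, lat 31.8905.
Field: lon ⌊154.8985/20⌋ = 7 → H; lat ⌊31.8905/10⌋ = 3 → D.
Square: lon ⌊14.8985/2⌋ = 7; lat ⌊1.8905/1⌋ = 1.
Subsquare: lon ⌊0.8985/0.0833333⌋ = 10 → k; lat ⌊0.8905/0.0416667⌋ = 21 → v.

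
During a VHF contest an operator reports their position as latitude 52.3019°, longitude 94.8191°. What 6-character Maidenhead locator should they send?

NO72jh

Offset from 180°W / 90°S: lon 274.8191°, lat 142.3019°.
Field: lon ⌊274.8191/20⌋ = 13 → N; lat ⌊142.3019/10⌋ = 14 → O.
Square: lon ⌊14.8191/2⌋ = 7; lat ⌊2.3019/1⌋ = 2.
Subsquare: lon ⌊0.8191/0.0833333⌋ = 9 → j; lat ⌊0.3019/0.0416667⌋ = 7 → h.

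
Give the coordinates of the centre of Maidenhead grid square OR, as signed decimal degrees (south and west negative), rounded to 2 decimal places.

85.00, 110.00

Field O=14, R=17: +14·20° lon, +17·10° lat → SW at lon 100°, lat 80°.
Cell spans 20° lon × 10° lat. Centre is SW corner plus half of each.
latitude 85.00, longitude 110.00.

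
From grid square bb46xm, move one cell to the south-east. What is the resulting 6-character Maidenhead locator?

Longitude subsquare x = 23; +1 → 24, wraps to 0 = a, carry into square.
Longitude square 4; +1 → 5.
Latitude subsquare m = 12; −1 → 11 = l.

BB56al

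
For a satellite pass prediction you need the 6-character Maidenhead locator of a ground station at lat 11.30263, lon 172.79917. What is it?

RK61jh

Shift to the Maidenhead origin (180°W, 90°S): lon 352.7992, lat 101.3026.
Field: 352.7992/20 → 17 → R, 101.3026/10 → 10 → K; chars RK.
Square: 12.7992/2 → 6, 1.3026/1 → 1; chars 61.
Subsquare: 0.7992/0.0833333 → 9 → j, 0.3026/0.0416667 → 7 → h; chars jh.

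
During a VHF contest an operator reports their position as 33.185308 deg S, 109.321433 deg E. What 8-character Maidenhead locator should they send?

OF46pt85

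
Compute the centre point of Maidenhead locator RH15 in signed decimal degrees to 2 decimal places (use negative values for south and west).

-14.50, 163.00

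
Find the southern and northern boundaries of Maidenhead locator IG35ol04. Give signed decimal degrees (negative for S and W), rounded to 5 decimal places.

-24.52500, -24.52083

Field I=8, G=6: +8·20° lon, +6·10° lat → SW at lon -20°, lat -30°.
Square 3, 5: +3·2° lon, +5·1° lat → SW at lon -14°, lat -25°.
Subsquare o=14, l=11: +14·0.0833333° lon, +11·0.0416667° lat → SW at lon -12.8333°, lat -24.5417°.
Extended square 0, 4: +0·0.00833333° lon, +4·0.00416667° lat → SW at lon -12.8333°, lat -24.525°.
Cell spans 0.00833333° lon × 0.00416667° lat.
south -24.52500, north -24.52083.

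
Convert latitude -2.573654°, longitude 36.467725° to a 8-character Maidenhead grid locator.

KI87fk62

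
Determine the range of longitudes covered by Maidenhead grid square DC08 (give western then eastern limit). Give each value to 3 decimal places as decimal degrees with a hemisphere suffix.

Field D=3, C=2: +3·20° lon, +2·10° lat → SW at lon -120°, lat -70°.
Square 0, 8: +0·2° lon, +8·1° lat → SW at lon -120°, lat -62°.
Cell spans 2° lon × 1° lat.
west 120.000° W, east 118.000° W.

120.000° W, 118.000° W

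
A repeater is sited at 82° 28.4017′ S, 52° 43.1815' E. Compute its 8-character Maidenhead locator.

LA67im66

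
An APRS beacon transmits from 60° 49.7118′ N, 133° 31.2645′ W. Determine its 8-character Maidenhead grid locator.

Add 180° to longitude and 90° to latitude: 46.47893, 150.82853.
Field: lon ⌊46.47893/20⌋ = 2 → C; lat ⌊150.82853/10⌋ = 15 → P.
Square: lon ⌊6.47893/2⌋ = 3; lat ⌊0.82853/1⌋ = 0.
Subsquare: lon ⌊0.47893/0.0833333⌋ = 5 → f; lat ⌊0.82853/0.0416667⌋ = 19 → t.
Extended square: lon ⌊0.06226/0.00833333⌋ = 7; lat ⌊0.03686/0.00416667⌋ = 8.

CP30ft78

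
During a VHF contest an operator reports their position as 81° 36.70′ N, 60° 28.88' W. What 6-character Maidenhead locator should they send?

Offset from 180°W / 90°S: lon 119.5187°, lat 171.6117°.
Field (20°×10°, letters A–R): 119.5187/20 → 5 → F, 171.6117/10 → 17 → R; chars FR.
Square (2°×1°, digits 0–9): 19.5187/2 → 9, 1.6117/1 → 1; chars 91.
Subsquare (5′×2.5′, letters a–x): 1.5187/0.0833333 → 18 → s, 0.6117/0.0416667 → 14 → o; chars so.

FR91so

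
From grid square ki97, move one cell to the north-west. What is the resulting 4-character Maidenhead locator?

KI88

Longitude square 9; −1 → 8.
Latitude square 7; +1 → 8.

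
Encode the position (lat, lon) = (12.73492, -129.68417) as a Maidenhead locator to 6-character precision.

CK52dr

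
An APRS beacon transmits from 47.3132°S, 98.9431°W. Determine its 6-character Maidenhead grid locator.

EE02mq

Offset from 180°W / 90°S: lon 81.0569°, lat 42.6868°.
Field: 81.0569/20 → 4 → E, 42.6868/10 → 4 → E; chars EE.
Square: 1.0569/2 → 0, 2.6868/1 → 2; chars 02.
Subsquare: 1.0569/0.0833333 → 12 → m, 0.6868/0.0416667 → 16 → q; chars mq.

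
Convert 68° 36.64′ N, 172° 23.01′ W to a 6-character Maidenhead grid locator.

AP38to

Add 180° to longitude and 90° to latitude: 7.6165, 158.6107.
Field: lon ⌊7.6165/20⌋ = 0 → A; lat ⌊158.6107/10⌋ = 15 → P.
Square: lon ⌊7.6165/2⌋ = 3; lat ⌊8.6107/1⌋ = 8.
Subsquare: lon ⌊1.6165/0.0833333⌋ = 19 → t; lat ⌊0.6107/0.0416667⌋ = 14 → o.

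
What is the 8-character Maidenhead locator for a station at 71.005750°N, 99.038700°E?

NQ91ma41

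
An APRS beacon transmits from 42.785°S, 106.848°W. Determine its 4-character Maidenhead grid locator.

DE67

Offset from 180°W / 90°S: lon 73.15°, lat 47.22°.
Field (20°×10°, letters A–R): lon ⌊73.15/20⌋ = 3 → D; lat ⌊47.22/10⌋ = 4 → E.
Square (2°×1°, digits 0–9): lon ⌊13.15/2⌋ = 6; lat ⌊7.22/1⌋ = 7.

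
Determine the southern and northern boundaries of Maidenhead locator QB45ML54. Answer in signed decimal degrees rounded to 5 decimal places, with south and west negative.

Field Q=16, B=1: +16·20° lon, +1·10° lat → SW at lon 140°, lat -80°.
Square 4, 5: +4·2° lon, +5·1° lat → SW at lon 148°, lat -75°.
Subsquare m=12, l=11: +12·0.0833333° lon, +11·0.0416667° lat → SW at lon 149°, lat -74.5417°.
Extended square 5, 4: +5·0.00833333° lon, +4·0.00416667° lat → SW at lon 149.042°, lat -74.525°.
Cell spans 0.00833333° lon × 0.00416667° lat.
south -74.52500, north -74.52083.

-74.52500, -74.52083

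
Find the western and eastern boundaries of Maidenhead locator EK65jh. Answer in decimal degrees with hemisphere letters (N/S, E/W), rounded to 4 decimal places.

Field E=4, K=10: +4·20° lon, +10·10° lat → SW at lon -100°, lat 10°.
Square 6, 5: +6·2° lon, +5·1° lat → SW at lon -88°, lat 15°.
Subsquare j=9, h=7: +9·0.0833333° lon, +7·0.0416667° lat → SW at lon -87.25°, lat 15.2917°.
Cell spans 0.0833333° lon × 0.0416667° lat.
west 87.2500° W, east 87.1667° W.

87.2500° W, 87.1667° W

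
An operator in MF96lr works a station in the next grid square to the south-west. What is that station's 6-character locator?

MF96kq

Longitude subsquare l = 11; −1 → 10 = k.
Latitude subsquare r = 17; −1 → 16 = q.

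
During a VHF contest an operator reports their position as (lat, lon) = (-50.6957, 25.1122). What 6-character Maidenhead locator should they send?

Add 180° to longitude and 90° to latitude: 205.1122, 39.3043.
Field: lon ⌊205.1122/20⌋ = 10 → K; lat ⌊39.3043/10⌋ = 3 → D.
Square: lon ⌊5.1122/2⌋ = 2; lat ⌊9.3043/1⌋ = 9.
Subsquare: lon ⌊1.1122/0.0833333⌋ = 13 → n; lat ⌊0.3043/0.0416667⌋ = 7 → h.

KD29nh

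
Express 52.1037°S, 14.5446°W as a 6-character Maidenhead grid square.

Add 180° to longitude and 90° to latitude: 165.4554, 37.8963.
Field (20°×10°, letters A–R): lon ⌊165.4554/20⌋ = 8 → I; lat ⌊37.8963/10⌋ = 3 → D.
Square (2°×1°, digits 0–9): lon ⌊5.4554/2⌋ = 2; lat ⌊7.8963/1⌋ = 7.
Subsquare (5′×2.5′, letters a–x): lon ⌊1.4554/0.0833333⌋ = 17 → r; lat ⌊0.8963/0.0416667⌋ = 21 → v.

ID27rv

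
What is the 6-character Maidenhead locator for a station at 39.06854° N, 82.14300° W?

Shift to the Maidenhead origin (180°W, 90°S): lon 97.8570, lat 129.0685.
Field: 97.8570/20 → 4 → E, 129.0685/10 → 12 → M; chars EM.
Square: 17.8570/2 → 8, 9.0685/1 → 9; chars 89.
Subsquare: 1.8570/0.0833333 → 22 → w, 0.0685/0.0416667 → 1 → b; chars wb.

EM89wb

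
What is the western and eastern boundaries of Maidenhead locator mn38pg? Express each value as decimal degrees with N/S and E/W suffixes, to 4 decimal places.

67.2500° E, 67.3333° E

Field M=12, N=13: +12·20° lon, +13·10° lat → SW at lon 60°, lat 40°.
Square 3, 8: +3·2° lon, +8·1° lat → SW at lon 66°, lat 48°.
Subsquare p=15, g=6: +15·0.0833333° lon, +6·0.0416667° lat → SW at lon 67.25°, lat 48.25°.
Cell spans 0.0833333° lon × 0.0416667° lat.
west 67.2500° E, east 67.3333° E.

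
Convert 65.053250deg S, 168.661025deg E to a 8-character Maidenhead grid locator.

Add 180° to longitude and 90° to latitude: 348.66102, 24.94675.
Field: 348.66102/20 → 17 → R, 24.94675/10 → 2 → C; chars RC.
Square: 8.66102/2 → 4, 4.94675/1 → 4; chars 44.
Subsquare: 0.66102/0.0833333 → 7 → h, 0.94675/0.0416667 → 22 → w; chars hw.
Extended square: 0.07769/0.00833333 → 9, 0.03008/0.00416667 → 7; chars 97.

RC44hw97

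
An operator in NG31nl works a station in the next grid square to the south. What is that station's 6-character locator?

NG31nk

Latitude subsquare l = 11; −1 → 10 = k.
The longitude characters are unchanged.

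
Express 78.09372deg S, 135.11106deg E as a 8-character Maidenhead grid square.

PB71nv37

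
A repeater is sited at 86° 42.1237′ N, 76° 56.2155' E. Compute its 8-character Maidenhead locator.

Shift to the Maidenhead origin (180°W, 90°S): lon 256.93692, lat 176.70206.
Field: 256.93692/20 → 12 → M, 176.70206/10 → 17 → R; chars MR.
Square: 16.93692/2 → 8, 6.70206/1 → 6; chars 86.
Subsquare: 0.93692/0.0833333 → 11 → l, 0.70206/0.0416667 → 16 → q; chars lq.
Extended square: 0.02026/0.00833333 → 2, 0.03540/0.00416667 → 8; chars 28.

MR86lq28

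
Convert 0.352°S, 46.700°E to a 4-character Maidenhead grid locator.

LI39

Add 180° to longitude and 90° to latitude: 226.70, 89.65.
Field (20°×10°, letters A–R): 226.70/20 → 11 → L, 89.65/10 → 8 → I; chars LI.
Square (2°×1°, digits 0–9): 6.70/2 → 3, 9.65/1 → 9; chars 39.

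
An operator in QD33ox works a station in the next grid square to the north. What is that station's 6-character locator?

Latitude subsquare x = 23; +1 → 24, wraps to 0 = a, carry into square.
Latitude square 3; +1 → 4.
The longitude characters are unchanged.

QD34oa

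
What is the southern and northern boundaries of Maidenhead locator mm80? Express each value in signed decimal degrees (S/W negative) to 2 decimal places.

30.00, 31.00

Field M=12, M=12: +12·20° lon, +12·10° lat → SW at lon 60°, lat 30°.
Square 8, 0: +8·2° lon, +0·1° lat → SW at lon 76°, lat 30°.
Cell spans 2° lon × 1° lat.
south 30.00, north 31.00.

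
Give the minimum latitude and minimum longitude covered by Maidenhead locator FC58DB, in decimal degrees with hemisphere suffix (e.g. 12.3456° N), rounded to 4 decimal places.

61.9583° S, 69.7500° W

Field F=5, C=2: +5·20° lon, +2·10° lat → SW at lon -80°, lat -70°.
Square 5, 8: +5·2° lon, +8·1° lat → SW at lon -70°, lat -62°.
Subsquare d=3, b=1: +3·0.0833333° lon, +1·0.0416667° lat → SW at lon -69.75°, lat -61.9583°.
latitude 61.9583° S, longitude 69.7500° W.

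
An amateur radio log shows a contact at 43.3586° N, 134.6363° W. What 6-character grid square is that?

CN23qi

Shift to the Maidenhead origin (180°W, 90°S): lon 45.3637, lat 133.3586.
Field: 45.3637/20 → 2 → C, 133.3586/10 → 13 → N; chars CN.
Square: 5.3637/2 → 2, 3.3586/1 → 3; chars 23.
Subsquare: 1.3637/0.0833333 → 16 → q, 0.3586/0.0416667 → 8 → i; chars qi.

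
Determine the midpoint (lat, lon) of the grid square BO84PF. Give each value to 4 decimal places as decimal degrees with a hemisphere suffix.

54.2292° N, 142.7083° W

Field B=1, O=14: +1·20° lon, +14·10° lat → SW at lon -160°, lat 50°.
Square 8, 4: +8·2° lon, +4·1° lat → SW at lon -144°, lat 54°.
Subsquare p=15, f=5: +15·0.0833333° lon, +5·0.0416667° lat → SW at lon -142.75°, lat 54.2083°.
Cell spans 0.0833333° lon × 0.0416667° lat. Centre is SW corner plus half of each.
latitude 54.2292° N, longitude 142.7083° W.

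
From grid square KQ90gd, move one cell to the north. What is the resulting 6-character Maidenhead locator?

KQ90ge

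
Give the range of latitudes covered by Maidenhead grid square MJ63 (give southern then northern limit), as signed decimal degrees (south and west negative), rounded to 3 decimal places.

3.000, 4.000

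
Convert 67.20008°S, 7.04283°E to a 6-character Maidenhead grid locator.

JC32mt

Add 180° to longitude and 90° to latitude: 187.0428, 22.7999.
Field: lon ⌊187.0428/20⌋ = 9 → J; lat ⌊22.7999/10⌋ = 2 → C.
Square: lon ⌊7.0428/2⌋ = 3; lat ⌊2.7999/1⌋ = 2.
Subsquare: lon ⌊1.0428/0.0833333⌋ = 12 → m; lat ⌊0.7999/0.0416667⌋ = 19 → t.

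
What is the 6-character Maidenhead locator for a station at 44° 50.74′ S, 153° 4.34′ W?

BE35ld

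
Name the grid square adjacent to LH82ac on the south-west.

LH72xb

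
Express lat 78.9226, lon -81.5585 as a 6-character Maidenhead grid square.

Offset from 180°W / 90°S: lon 98.4415°, lat 168.9226°.
Field: lon ⌊98.4415/20⌋ = 4 → E; lat ⌊168.9226/10⌋ = 16 → Q.
Square: lon ⌊18.4415/2⌋ = 9; lat ⌊8.9226/1⌋ = 8.
Subsquare: lon ⌊0.4415/0.0833333⌋ = 5 → f; lat ⌊0.9226/0.0416667⌋ = 22 → w.

EQ98fw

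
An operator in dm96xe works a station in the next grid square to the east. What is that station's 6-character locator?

EM06ae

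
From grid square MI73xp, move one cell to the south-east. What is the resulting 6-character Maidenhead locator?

Longitude subsquare x = 23; +1 → 24, wraps to 0 = a, carry into square.
Longitude square 7; +1 → 8.
Latitude subsquare p = 15; −1 → 14 = o.

MI83ao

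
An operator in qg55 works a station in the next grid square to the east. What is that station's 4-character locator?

Longitude square 5; +1 → 6.
The latitude characters are unchanged.

QG65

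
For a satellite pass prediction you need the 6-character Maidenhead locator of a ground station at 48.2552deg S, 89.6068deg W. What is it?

EE51er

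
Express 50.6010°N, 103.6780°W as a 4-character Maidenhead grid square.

DO80

Shift to the Maidenhead origin (180°W, 90°S): lon 76.32, lat 140.60.
Field: 76.32/20 → 3 → D, 140.60/10 → 14 → O; chars DO.
Square: 16.32/2 → 8, 0.60/1 → 0; chars 80.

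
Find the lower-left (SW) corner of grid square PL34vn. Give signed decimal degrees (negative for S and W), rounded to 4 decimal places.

24.5417, 127.7500

Field P=15, L=11: +15·20° lon, +11·10° lat → SW at lon 120°, lat 20°.
Square 3, 4: +3·2° lon, +4·1° lat → SW at lon 126°, lat 24°.
Subsquare v=21, n=13: +21·0.0833333° lon, +13·0.0416667° lat → SW at lon 127.75°, lat 24.5417°.
latitude 24.5417, longitude 127.7500.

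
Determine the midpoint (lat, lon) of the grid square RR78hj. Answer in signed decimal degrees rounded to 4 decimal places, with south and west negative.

88.3958, 174.6250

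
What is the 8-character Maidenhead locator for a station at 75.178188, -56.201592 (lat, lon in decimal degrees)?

Shift to the Maidenhead origin (180°W, 90°S): lon 123.79841, lat 165.17819.
Field: lon ⌊123.79841/20⌋ = 6 → G; lat ⌊165.17819/10⌋ = 16 → Q.
Square: lon ⌊3.79841/2⌋ = 1; lat ⌊5.17819/1⌋ = 5.
Subsquare: lon ⌊1.79841/0.0833333⌋ = 21 → v; lat ⌊0.17819/0.0416667⌋ = 4 → e.
Extended square: lon ⌊0.04841/0.00833333⌋ = 5; lat ⌊0.01152/0.00416667⌋ = 2.

GQ15ve52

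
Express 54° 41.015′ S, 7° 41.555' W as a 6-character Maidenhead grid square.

ID65dh

Add 180° to longitude and 90° to latitude: 172.3074, 35.3164.
Field: lon ⌊172.3074/20⌋ = 8 → I; lat ⌊35.3164/10⌋ = 3 → D.
Square: lon ⌊12.3074/2⌋ = 6; lat ⌊5.3164/1⌋ = 5.
Subsquare: lon ⌊0.3074/0.0833333⌋ = 3 → d; lat ⌊0.3164/0.0416667⌋ = 7 → h.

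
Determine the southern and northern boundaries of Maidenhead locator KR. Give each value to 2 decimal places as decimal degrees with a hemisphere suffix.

Field K=10, R=17: +10·20° lon, +17·10° lat → SW at lon 20°, lat 80°.
Cell spans 20° lon × 10° lat.
south 80.00° N, north 90.00° N.

80.00° N, 90.00° N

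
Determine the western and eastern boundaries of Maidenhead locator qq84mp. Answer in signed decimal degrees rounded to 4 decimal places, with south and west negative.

157.0000, 157.0833

Field Q=16, Q=16: +16·20° lon, +16·10° lat → SW at lon 140°, lat 70°.
Square 8, 4: +8·2° lon, +4·1° lat → SW at lon 156°, lat 74°.
Subsquare m=12, p=15: +12·0.0833333° lon, +15·0.0416667° lat → SW at lon 157°, lat 74.625°.
Cell spans 0.0833333° lon × 0.0416667° lat.
west 157.0000, east 157.0833.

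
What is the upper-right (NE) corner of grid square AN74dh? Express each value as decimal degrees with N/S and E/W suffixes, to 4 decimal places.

44.3333° N, 165.6667° W

Field A=0, N=13: +0·20° lon, +13·10° lat → SW at lon -180°, lat 40°.
Square 7, 4: +7·2° lon, +4·1° lat → SW at lon -166°, lat 44°.
Subsquare d=3, h=7: +3·0.0833333° lon, +7·0.0416667° lat → SW at lon -165.75°, lat 44.2917°.
Cell spans 0.0833333° lon × 0.0416667° lat. NE corner is SW corner plus one full cell.
latitude 44.3333° N, longitude 165.6667° W.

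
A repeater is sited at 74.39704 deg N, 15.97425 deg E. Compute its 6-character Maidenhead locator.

JQ74xj

Shift to the Maidenhead origin (180°W, 90°S): lon 195.9743, lat 164.3970.
Field: lon ⌊195.9743/20⌋ = 9 → J; lat ⌊164.3970/10⌋ = 16 → Q.
Square: lon ⌊15.9743/2⌋ = 7; lat ⌊4.3970/1⌋ = 4.
Subsquare: lon ⌊1.9743/0.0833333⌋ = 23 → x; lat ⌊0.3970/0.0416667⌋ = 9 → j.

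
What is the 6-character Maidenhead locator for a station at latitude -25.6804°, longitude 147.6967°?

QG34uh

Shift to the Maidenhead origin (180°W, 90°S): lon 327.6967, lat 64.3196.
Field: lon ⌊327.6967/20⌋ = 16 → Q; lat ⌊64.3196/10⌋ = 6 → G.
Square: lon ⌊7.6967/2⌋ = 3; lat ⌊4.3196/1⌋ = 4.
Subsquare: lon ⌊1.6967/0.0833333⌋ = 20 → u; lat ⌊0.3196/0.0416667⌋ = 7 → h.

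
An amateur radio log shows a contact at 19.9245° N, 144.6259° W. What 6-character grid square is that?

Shift to the Maidenhead origin (180°W, 90°S): lon 35.3741, lat 109.9245.
Field: lon ⌊35.3741/20⌋ = 1 → B; lat ⌊109.9245/10⌋ = 10 → K.
Square: lon ⌊15.3741/2⌋ = 7; lat ⌊9.9245/1⌋ = 9.
Subsquare: lon ⌊1.3741/0.0833333⌋ = 16 → q; lat ⌊0.9245/0.0416667⌋ = 22 → w.

BK79qw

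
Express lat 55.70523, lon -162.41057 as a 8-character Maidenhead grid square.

AO85tq09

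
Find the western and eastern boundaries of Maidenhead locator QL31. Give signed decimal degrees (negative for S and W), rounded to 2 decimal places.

146.00, 148.00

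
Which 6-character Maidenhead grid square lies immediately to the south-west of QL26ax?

QL16xw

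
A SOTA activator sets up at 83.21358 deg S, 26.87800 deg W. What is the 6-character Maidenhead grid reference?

HA66ns

Shift to the Maidenhead origin (180°W, 90°S): lon 153.1220, lat 6.7864.
Field: 153.1220/20 → 7 → H, 6.7864/10 → 0 → A; chars HA.
Square: 13.1220/2 → 6, 6.7864/1 → 6; chars 66.
Subsquare: 1.1220/0.0833333 → 13 → n, 0.7864/0.0416667 → 18 → s; chars ns.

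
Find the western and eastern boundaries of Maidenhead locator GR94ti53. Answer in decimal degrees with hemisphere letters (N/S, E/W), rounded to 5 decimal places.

40.37500° W, 40.36667° W

Field G=6, R=17: +6·20° lon, +17·10° lat → SW at lon -60°, lat 80°.
Square 9, 4: +9·2° lon, +4·1° lat → SW at lon -42°, lat 84°.
Subsquare t=19, i=8: +19·0.0833333° lon, +8·0.0416667° lat → SW at lon -40.4167°, lat 84.3333°.
Extended square 5, 3: +5·0.00833333° lon, +3·0.00416667° lat → SW at lon -40.375°, lat 84.3458°.
Cell spans 0.00833333° lon × 0.00416667° lat.
west 40.37500° W, east 40.36667° W.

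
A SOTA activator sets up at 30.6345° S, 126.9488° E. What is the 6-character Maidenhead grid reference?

PF39li

Offset from 180°W / 90°S: lon 306.9488°, lat 59.3655°.
Field (20°×10°, letters A–R): 306.9488/20 → 15 → P, 59.3655/10 → 5 → F; chars PF.
Square (2°×1°, digits 0–9): 6.9488/2 → 3, 9.3655/1 → 9; chars 39.
Subsquare (5′×2.5′, letters a–x): 0.9488/0.0833333 → 11 → l, 0.3655/0.0416667 → 8 → i; chars li.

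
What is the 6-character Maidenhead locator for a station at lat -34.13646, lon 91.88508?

NF55wu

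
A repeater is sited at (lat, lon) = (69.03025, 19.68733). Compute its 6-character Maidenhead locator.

JP99ua

Offset from 180°W / 90°S: lon 199.6873°, lat 159.0302°.
Field: 199.6873/20 → 9 → J, 159.0302/10 → 15 → P; chars JP.
Square: 19.6873/2 → 9, 9.0302/1 → 9; chars 99.
Subsquare: 1.6873/0.0833333 → 20 → u, 0.0302/0.0416667 → 0 → a; chars ua.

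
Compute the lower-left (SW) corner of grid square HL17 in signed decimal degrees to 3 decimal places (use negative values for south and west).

27.000, -38.000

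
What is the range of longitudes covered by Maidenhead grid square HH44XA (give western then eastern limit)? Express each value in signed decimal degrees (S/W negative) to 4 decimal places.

Field H=7, H=7: +7·20° lon, +7·10° lat → SW at lon -40°, lat -20°.
Square 4, 4: +4·2° lon, +4·1° lat → SW at lon -32°, lat -16°.
Subsquare x=23, a=0: +23·0.0833333° lon, +0·0.0416667° lat → SW at lon -30.0833°, lat -16°.
Cell spans 0.0833333° lon × 0.0416667° lat.
west -30.0833, east -30.0000.

-30.0833, -30.0000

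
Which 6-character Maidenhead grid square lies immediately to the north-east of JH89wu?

JH89xv

Longitude subsquare w = 22; +1 → 23 = x.
Latitude subsquare u = 20; +1 → 21 = v.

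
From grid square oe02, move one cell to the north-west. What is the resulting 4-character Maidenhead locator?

Longitude square 0; −1 → -1, wraps to 9, carry into field.
Longitude field O = 14; −1 → 13 = N.
Latitude square 2; +1 → 3.

NE93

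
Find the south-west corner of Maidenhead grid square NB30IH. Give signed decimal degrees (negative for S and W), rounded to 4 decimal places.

Field N=13, B=1: +13·20° lon, +1·10° lat → SW at lon 80°, lat -80°.
Square 3, 0: +3·2° lon, +0·1° lat → SW at lon 86°, lat -80°.
Subsquare i=8, h=7: +8·0.0833333° lon, +7·0.0416667° lat → SW at lon 86.6667°, lat -79.7083°.
latitude -79.7083, longitude 86.6667.

-79.7083, 86.6667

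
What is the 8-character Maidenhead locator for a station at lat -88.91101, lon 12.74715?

JA61ic91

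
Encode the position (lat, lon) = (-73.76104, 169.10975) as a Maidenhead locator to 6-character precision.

RB46nf

Add 180° to longitude and 90° to latitude: 349.1097, 16.2390.
Field: 349.1097/20 → 17 → R, 16.2390/10 → 1 → B; chars RB.
Square: 9.1097/2 → 4, 6.2390/1 → 6; chars 46.
Subsquare: 1.1097/0.0833333 → 13 → n, 0.2390/0.0416667 → 5 → f; chars nf.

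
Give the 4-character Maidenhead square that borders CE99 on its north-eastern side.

DF00

Longitude square 9; +1 → 10, wraps to 0, carry into field.
Longitude field C = 2; +1 → 3 = D.
Latitude square 9; +1 → 10, wraps to 0, carry into field.
Latitude field E = 4; +1 → 5 = F.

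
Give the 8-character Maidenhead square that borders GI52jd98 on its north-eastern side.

Longitude extended square 9; +1 → 10, wraps to 0, carry into subsquare.
Longitude subsquare j = 9; +1 → 10 = k.
Latitude extended square 8; +1 → 9.

GI52kd09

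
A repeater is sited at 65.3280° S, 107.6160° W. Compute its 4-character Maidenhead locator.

DC64

Offset from 180°W / 90°S: lon 72.38°, lat 24.67°.
Field: lon ⌊72.38/20⌋ = 3 → D; lat ⌊24.67/10⌋ = 2 → C.
Square: lon ⌊12.38/2⌋ = 6; lat ⌊4.67/1⌋ = 4.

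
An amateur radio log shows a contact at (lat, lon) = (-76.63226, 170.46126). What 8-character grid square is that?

RB53fi58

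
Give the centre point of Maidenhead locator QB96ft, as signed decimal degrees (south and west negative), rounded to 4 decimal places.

-73.1875, 158.4583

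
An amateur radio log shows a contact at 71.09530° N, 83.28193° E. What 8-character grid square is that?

Offset from 180°W / 90°S: lon 263.28193°, lat 161.09530°.
Field (20°×10°, letters A–R): lon ⌊263.28193/20⌋ = 13 → N; lat ⌊161.09530/10⌋ = 16 → Q.
Square (2°×1°, digits 0–9): lon ⌊3.28193/2⌋ = 1; lat ⌊1.09530/1⌋ = 1.
Subsquare (5′×2.5′, letters a–x): lon ⌊1.28193/0.0833333⌋ = 15 → p; lat ⌊0.09530/0.0416667⌋ = 2 → c.
Extended square (30″×15″, digits 0–9): lon ⌊0.03193/0.00833333⌋ = 3; lat ⌊0.01197/0.00416667⌋ = 2.

NQ11pc32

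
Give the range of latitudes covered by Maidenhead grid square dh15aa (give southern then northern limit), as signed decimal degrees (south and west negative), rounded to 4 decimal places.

-15.0000, -14.9583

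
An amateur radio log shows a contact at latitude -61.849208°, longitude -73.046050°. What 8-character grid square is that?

FC38ld46

Add 180° to longitude and 90° to latitude: 106.95395, 28.15079.
Field: 106.95395/20 → 5 → F, 28.15079/10 → 2 → C; chars FC.
Square: 6.95395/2 → 3, 8.15079/1 → 8; chars 38.
Subsquare: 0.95395/0.0833333 → 11 → l, 0.15079/0.0416667 → 3 → d; chars ld.
Extended square: 0.03728/0.00833333 → 4, 0.02579/0.00416667 → 6; chars 46.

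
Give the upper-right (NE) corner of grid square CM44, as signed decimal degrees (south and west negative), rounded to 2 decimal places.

Field C=2, M=12: +2·20° lon, +12·10° lat → SW at lon -140°, lat 30°.
Square 4, 4: +4·2° lon, +4·1° lat → SW at lon -132°, lat 34°.
Cell spans 2° lon × 1° lat. NE corner is SW corner plus one full cell.
latitude 35.00, longitude -130.00.

35.00, -130.00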